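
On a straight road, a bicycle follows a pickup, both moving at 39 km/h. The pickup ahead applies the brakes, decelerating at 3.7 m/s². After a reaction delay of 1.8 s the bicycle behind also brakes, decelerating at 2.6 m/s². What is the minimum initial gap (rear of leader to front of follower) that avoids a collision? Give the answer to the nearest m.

Minimum gap ≈ 26 m

39 km/h ÷ 3.6 = 10.8333 m/s.
Leader travels v²/(2a_L) = 117.360 / 7.400 = 15.859 m before stopping.
Follower covers v·t_r = 10.8333 × 1.8 = 19.500 m while reacting, then v²/(2a_F) = 117.360 / 5.200 = 22.569 m while braking, for a total of 19.500 + 22.569 = 42.069 m.
Since a_F ≤ a_L and the follower starts braking later, the follower is never slower than the leader, so the closest approach is when both have stopped.
Minimum gap = 42.069 − 15.859 = 26.210 m.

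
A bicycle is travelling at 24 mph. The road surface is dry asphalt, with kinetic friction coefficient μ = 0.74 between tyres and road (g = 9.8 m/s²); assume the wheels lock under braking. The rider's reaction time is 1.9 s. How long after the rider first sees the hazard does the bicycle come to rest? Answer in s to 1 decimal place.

24 mph × 0.44704 = 10.7290 m/s.
a = μg = 0.74 × 9.8 = 7.252 m/s².
Braking time = v/a = 10.7290 / 7.252 = 1.479 s.
Total = 1.9 + 1.479 = 3.379 s.

Total time ≈ 3.4 s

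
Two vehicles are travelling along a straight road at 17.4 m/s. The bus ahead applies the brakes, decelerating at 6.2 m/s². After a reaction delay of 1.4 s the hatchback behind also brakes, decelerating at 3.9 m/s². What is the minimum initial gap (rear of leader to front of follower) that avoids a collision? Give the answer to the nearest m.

Minimum gap ≈ 39 m

Leader travels v²/(2a_L) = 302.760 / 12.400 = 24.416 m before stopping.
Follower covers v·t_r = 17.4000 × 1.4 = 24.360 m while reacting, then v²/(2a_F) = 302.760 / 7.800 = 38.815 m while braking, for a total of 24.360 + 38.815 = 63.175 m.
Since a_F ≤ a_L and the follower starts braking later, the follower is never slower than the leader, so the closest approach is when both have stopped.
Minimum gap = 63.175 − 24.416 = 38.759 m.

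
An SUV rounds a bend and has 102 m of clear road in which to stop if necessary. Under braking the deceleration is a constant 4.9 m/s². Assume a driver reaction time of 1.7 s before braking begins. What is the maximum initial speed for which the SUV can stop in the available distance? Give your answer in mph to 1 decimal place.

Stopping distance: v·t_r + v²/(2a) = 102 with t_r = 1.7 s and a = 4.900 m/s².
So v² + 16.660 v − 999.60 = 0.
Positive root: v = −a·t_r + √((a·t_r)² + 2a·d) = −8.330 + √(69.389 + 999.60) = 24.3654 m/s.
24.3654 m/s ÷ 0.44704 = 54.504 mph.

Maximum speed ≈ 54.5 mph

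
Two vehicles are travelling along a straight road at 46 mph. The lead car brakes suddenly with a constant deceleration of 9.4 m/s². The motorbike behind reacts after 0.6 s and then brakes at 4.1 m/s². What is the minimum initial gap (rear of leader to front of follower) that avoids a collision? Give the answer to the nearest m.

Minimum gap ≈ 41 m

46 mph × 0.44704 = 20.5638 m/s.
Leader travels v²/(2a_L) = 422.870 / 18.800 = 22.493 m before stopping.
Follower covers v·t_r = 20.5638 × 0.6 = 12.338 m while reacting, then v²/(2a_F) = 422.870 / 8.200 = 51.570 m while braking, for a total of 12.338 + 51.570 = 63.908 m.
Since a_F ≤ a_L and the follower starts braking later, the follower is never slower than the leader, so the closest approach is when both have stopped.
Minimum gap = 63.908 − 22.493 = 41.415 m.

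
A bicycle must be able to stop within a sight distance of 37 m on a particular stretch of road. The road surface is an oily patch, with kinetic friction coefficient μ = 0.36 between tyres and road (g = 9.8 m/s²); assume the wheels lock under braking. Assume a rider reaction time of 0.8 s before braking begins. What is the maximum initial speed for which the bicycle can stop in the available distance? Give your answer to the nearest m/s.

a = μg = 0.36 × 9.8 = 3.528 m/s².
Stopping distance: v·t_r + v²/(2a) = 37 with t_r = 0.8 s and a = 3.528 m/s².
So v² + 5.645 v − 261.07 = 0.
Positive root: v = −a·t_r + √((a·t_r)² + 2a·d) = −2.822 + √(7.964 + 261.07) = 13.5803 m/s.

Maximum speed ≈ 14 m/s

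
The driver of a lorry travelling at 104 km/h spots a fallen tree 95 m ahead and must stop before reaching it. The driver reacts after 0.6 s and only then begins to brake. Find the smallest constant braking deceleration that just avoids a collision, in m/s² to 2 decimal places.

104 km/h ÷ 3.6 = 28.8889 m/s.
Distance covered during reaction = 28.8889 × 0.6 = 17.333 m.
Distance available for braking: 95 − 17.333 = 77.667 m.
v² = 2a·d ⇒ a = v²/(2d) = 28.8889² / (2 × 77.667) = 834.569 / 155.334 = 5.3727 m/s².

Required deceleration ≈ 5.37 m/s²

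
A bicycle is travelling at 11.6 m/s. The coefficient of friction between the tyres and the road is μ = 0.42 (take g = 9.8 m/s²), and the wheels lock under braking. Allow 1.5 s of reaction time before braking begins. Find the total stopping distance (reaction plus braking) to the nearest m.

Total stopping distance ≈ 34 m

a = μg = 0.42 × 9.8 = 4.116 m/s².
Reaction distance = v·t_r = 11.6000 × 1.5 = 17.400 m.
Braking distance = v²/(2a) = 11.6000² / (2 × 4.116) = 134.560 / 8.232 = 16.346 m.
Total = 17.400 + 16.346 = 33.746 m.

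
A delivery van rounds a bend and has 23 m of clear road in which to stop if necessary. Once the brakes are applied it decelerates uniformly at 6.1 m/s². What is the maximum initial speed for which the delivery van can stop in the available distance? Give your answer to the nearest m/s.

v²/(2a) = d ⇒ v = √(2 × 6.100 × 23) = √280.60 = 16.7511 m/s.

Maximum speed ≈ 17 m/s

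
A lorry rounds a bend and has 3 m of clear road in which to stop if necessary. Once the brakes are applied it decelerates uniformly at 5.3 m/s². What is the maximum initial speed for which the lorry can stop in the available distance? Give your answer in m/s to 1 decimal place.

Maximum speed ≈ 5.6 m/s

v²/(2a) = d ⇒ v = √(2 × 5.300 × 3) = √31.80 = 5.6391 m/s.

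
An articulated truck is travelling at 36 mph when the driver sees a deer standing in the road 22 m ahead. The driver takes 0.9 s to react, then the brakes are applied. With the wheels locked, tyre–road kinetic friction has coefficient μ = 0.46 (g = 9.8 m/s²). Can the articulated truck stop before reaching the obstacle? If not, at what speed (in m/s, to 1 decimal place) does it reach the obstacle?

No — it strikes the obstacle at 13.8 m/s

36 mph × 0.44704 = 16.0934 m/s.
a = μg = 0.46 × 9.8 = 4.508 m/s².
Reaction distance = 16.0934 × 0.9 = 14.484 m.
Braking distance needed to stop: v²/(2a) = 258.998 / 9.016 = 28.726 m, so total needed = 14.484 + 28.726 = 43.210 m > 22 m — it cannot stop.
Distance remaining when braking begins: 22 − 14.484 = 7.516 m.
v² = v₀² − 2a·d = 258.998 − 2 × 4.508 × 7.516 = 191.234 m²/s².
v = √191.234 = 13.829 m/s.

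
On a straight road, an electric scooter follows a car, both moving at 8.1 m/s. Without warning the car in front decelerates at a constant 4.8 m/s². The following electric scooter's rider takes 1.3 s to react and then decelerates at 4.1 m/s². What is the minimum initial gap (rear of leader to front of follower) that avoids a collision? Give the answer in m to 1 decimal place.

Leader travels v²/(2a_L) = 65.610 / 9.600 = 6.834 m before stopping.
Follower covers v·t_r = 8.1000 × 1.3 = 10.530 m while reacting, then v²/(2a_F) = 65.610 / 8.200 = 8.001 m while braking, for a total of 10.530 + 8.001 = 18.531 m.
Since a_F ≤ a_L and the follower starts braking later, the follower is never slower than the leader, so the closest approach is when both have stopped.
Minimum gap = 18.531 − 6.834 = 11.697 m.

Minimum gap ≈ 11.7 m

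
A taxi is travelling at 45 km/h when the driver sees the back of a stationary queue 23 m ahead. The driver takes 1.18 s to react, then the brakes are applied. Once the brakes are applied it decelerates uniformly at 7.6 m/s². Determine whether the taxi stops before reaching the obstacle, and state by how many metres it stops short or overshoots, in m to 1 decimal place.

45 km/h ÷ 3.6 = 12.5000 m/s.
Reaction distance = 12.5000 × 1.18 = 14.750 m.
Braking distance = v²/(2a) = 156.250 / 15.200 = 10.280 m.
Total stopping distance = 14.750 + 10.280 = 25.030 m, vs 23 m available — it cannot stop in time and overshoots by 25.030 − 23 = 2.030 m.

No — it overshoots by 2.0 m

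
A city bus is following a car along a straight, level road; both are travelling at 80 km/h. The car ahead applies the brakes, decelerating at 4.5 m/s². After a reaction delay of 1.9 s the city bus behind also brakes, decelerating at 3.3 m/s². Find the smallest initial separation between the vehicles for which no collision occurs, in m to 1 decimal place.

Minimum gap ≈ 62.2 m

80 km/h ÷ 3.6 = 22.2222 m/s.
Leader travels v²/(2a_L) = 493.826 / 9.000 = 54.870 m before stopping.
Follower covers v·t_r = 22.2222 × 1.9 = 42.222 m while reacting, then v²/(2a_F) = 493.826 / 6.600 = 74.822 m while braking, for a total of 42.222 + 74.822 = 117.044 m.
Since a_F ≤ a_L and the follower starts braking later, the follower is never slower than the leader, so the closest approach is when both have stopped.
Minimum gap = 117.044 − 54.870 = 62.174 m.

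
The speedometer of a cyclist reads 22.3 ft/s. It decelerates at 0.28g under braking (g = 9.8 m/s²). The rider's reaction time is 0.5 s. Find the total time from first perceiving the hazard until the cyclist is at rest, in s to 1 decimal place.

Total time ≈ 3.0 s

22.3 ft/s × 0.3048 = 6.7970 m/s.
a = 0.28 × 9.8 = 2.744 m/s².
Braking time = v/a = 6.7970 / 2.744 = 2.477 s.
Total = 0.5 + 2.477 = 2.977 s.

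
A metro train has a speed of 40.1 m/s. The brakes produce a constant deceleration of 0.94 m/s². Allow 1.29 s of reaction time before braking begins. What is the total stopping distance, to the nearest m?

Total stopping distance ≈ 907 m

Reaction distance = v·t_r = 40.1000 × 1.29 = 51.729 m.
Braking distance = v²/(2a) = 40.1000² / (2 × 0.940) = 1608.010 / 1.880 = 855.324 m.
Total = 51.729 + 855.324 = 907.053 m.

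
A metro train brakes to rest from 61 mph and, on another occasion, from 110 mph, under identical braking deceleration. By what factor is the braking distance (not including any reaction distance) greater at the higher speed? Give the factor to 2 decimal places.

Braking distance d = v²/(2a), so with a fixed, d ∝ v².
Factor = (110/61)² = 1.8033² = 3.2519.

Factor ≈ 3.25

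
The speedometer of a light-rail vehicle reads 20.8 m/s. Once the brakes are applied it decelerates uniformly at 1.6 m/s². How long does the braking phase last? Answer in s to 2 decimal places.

Braking time ≈ 13.00 s

Braking time = v/a = 20.8000 / 1.600 = 13.000 s.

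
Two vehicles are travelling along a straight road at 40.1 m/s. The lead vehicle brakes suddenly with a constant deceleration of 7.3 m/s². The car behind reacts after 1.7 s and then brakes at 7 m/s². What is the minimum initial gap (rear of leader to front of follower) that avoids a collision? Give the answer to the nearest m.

Leader travels v²/(2a_L) = 1608.010 / 14.600 = 110.138 m before stopping.
Follower covers v·t_r = 40.1000 × 1.7 = 68.170 m while reacting, then v²/(2a_F) = 1608.010 / 14.000 = 114.858 m while braking, for a total of 68.170 + 114.858 = 183.028 m.
Since a_F ≤ a_L and the follower starts braking later, the follower is never slower than the leader, so the closest approach is when both have stopped.
Minimum gap = 183.028 − 110.138 = 72.890 m.

Minimum gap ≈ 73 m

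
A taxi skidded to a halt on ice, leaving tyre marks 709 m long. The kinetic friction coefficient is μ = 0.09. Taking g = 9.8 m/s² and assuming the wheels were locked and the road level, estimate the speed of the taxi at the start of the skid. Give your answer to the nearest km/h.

Initial speed ≈ 127 km/h

Deceleration a = μg = 0.09 × 9.8 = 0.882 m/s².
v = √(2a·d) = √(2 × 0.882 × 709) = √1250.676 = 35.3649 m/s.
= 35.3649 × 3.6 = 127.314 km/h.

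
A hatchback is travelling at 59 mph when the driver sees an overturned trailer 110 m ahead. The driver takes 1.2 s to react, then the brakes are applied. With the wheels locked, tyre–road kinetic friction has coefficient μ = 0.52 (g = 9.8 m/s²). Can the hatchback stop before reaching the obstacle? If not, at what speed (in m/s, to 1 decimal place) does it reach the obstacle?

59 mph × 0.44704 = 26.3754 m/s.
a = μg = 0.52 × 9.8 = 5.096 m/s².
Reaction distance = 26.3754 × 1.2 = 31.650 m.
Braking distance = v²/(2a) = 695.662 / 10.192 = 68.256 m.
Total stopping distance = 31.650 + 68.256 = 99.906 m, vs 110 m available — it stops with 110 − 99.906 = 10.094 m to spare.

Yes — it stops about 10.1 m short of the obstacle, so it never reaches it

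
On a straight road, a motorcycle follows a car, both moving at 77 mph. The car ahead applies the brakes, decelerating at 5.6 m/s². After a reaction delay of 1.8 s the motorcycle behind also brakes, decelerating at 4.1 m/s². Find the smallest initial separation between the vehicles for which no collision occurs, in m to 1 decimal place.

77 mph × 0.44704 = 34.4221 m/s.
Leader travels v²/(2a_L) = 1184.881 / 11.200 = 105.793 m before stopping.
Follower covers v·t_r = 34.4221 × 1.8 = 61.960 m while reacting, then v²/(2a_F) = 1184.881 / 8.200 = 144.498 m while braking, for a total of 61.960 + 144.498 = 206.458 m.
Since a_F ≤ a_L and the follower starts braking later, the follower is never slower than the leader, so the closest approach is when both have stopped.
Minimum gap = 206.458 − 105.793 = 100.665 m.

Minimum gap ≈ 100.7 m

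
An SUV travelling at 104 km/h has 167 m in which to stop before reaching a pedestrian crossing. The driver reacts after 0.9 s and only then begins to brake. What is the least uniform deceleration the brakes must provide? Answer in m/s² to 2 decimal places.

104 km/h ÷ 3.6 = 28.8889 m/s.
Distance covered during reaction = 28.8889 × 0.9 = 26.000 m.
Distance available for braking: 167 − 26.000 = 141.000 m.
v² = 2a·d ⇒ a = v²/(2d) = 28.8889² / (2 × 141.000) = 834.569 / 282.000 = 2.9595 m/s².

Required deceleration ≈ 2.96 m/s²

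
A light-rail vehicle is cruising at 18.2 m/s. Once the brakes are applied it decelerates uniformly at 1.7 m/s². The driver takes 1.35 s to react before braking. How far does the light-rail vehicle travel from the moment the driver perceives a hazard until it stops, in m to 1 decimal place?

Reaction distance = v·t_r = 18.2000 × 1.35 = 24.570 m.
Braking distance = v²/(2a) = 18.2000² / (2 × 1.700) = 331.240 / 3.400 = 97.424 m.
Total = 24.570 + 97.424 = 121.994 m.

Total stopping distance ≈ 122.0 m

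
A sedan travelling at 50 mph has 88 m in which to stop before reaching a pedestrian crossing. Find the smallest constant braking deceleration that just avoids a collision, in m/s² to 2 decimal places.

50 mph × 0.44704 = 22.3520 m/s.
v² = 2a·d ⇒ a = v²/(2d) = 22.3520² / (2 × 88.000) = 499.612 / 176.000 = 2.8387 m/s².

Required deceleration ≈ 2.84 m/s²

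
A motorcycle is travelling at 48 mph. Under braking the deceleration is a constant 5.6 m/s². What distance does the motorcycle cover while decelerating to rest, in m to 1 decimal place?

Braking distance ≈ 41.1 m

48 mph × 0.44704 = 21.4579 m/s.
Braking distance = v²/(2a) = 21.4579² / (2 × 5.600) = 460.441 / 11.200 = 41.111 m.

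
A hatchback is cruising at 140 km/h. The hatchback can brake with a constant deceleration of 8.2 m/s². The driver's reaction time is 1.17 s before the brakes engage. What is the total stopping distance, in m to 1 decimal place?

Total stopping distance ≈ 137.7 m

140 km/h ÷ 3.6 = 38.8889 m/s.
Reaction distance = v·t_r = 38.8889 × 1.17 = 45.500 m.
Braking distance = v²/(2a) = 38.8889² / (2 × 8.200) = 1512.347 / 16.400 = 92.216 m.
Total = 45.500 + 92.216 = 137.716 m.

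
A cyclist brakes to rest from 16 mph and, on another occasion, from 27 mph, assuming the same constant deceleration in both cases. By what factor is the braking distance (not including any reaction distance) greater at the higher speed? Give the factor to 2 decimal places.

Braking distance d = v²/(2a), so with a fixed, d ∝ v².
Factor = (27/16)² = 1.6875² = 2.8477.

Factor ≈ 2.85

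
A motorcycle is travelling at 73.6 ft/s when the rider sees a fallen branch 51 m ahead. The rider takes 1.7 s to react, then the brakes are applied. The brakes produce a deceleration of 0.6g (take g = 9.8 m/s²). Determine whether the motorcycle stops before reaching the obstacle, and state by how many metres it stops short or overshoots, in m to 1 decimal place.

73.6 ft/s × 0.3048 = 22.4333 m/s.
a = 0.6 × 9.8 = 5.880 m/s².
Reaction distance = 22.4333 × 1.7 = 38.137 m.
Braking distance = v²/(2a) = 503.253 / 11.760 = 42.794 m.
Total stopping distance = 38.137 + 42.794 = 80.931 m, vs 51 m available — it cannot stop in time and overshoots by 80.931 − 51 = 29.931 m.

No — it overshoots by 29.9 m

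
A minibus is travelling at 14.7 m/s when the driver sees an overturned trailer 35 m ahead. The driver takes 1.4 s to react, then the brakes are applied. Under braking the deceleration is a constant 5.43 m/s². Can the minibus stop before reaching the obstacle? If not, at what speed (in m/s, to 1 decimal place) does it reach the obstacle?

No — it strikes the obstacle at 7.7 m/s

Reaction distance = 14.7000 × 1.4 = 20.580 m.
Braking distance needed to stop: v²/(2a) = 216.090 / 10.860 = 19.898 m, so total needed = 20.580 + 19.898 = 40.478 m > 35 m — it cannot stop.
Distance remaining when braking begins: 35 − 20.580 = 14.420 m.
v² = v₀² − 2a·d = 216.090 − 2 × 5.430 × 14.420 = 59.489 m²/s².
v = √59.489 = 7.713 m/s.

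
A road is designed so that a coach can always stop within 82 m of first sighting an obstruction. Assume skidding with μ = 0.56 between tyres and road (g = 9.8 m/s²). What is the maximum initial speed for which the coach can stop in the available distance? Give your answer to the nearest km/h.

Maximum speed ≈ 108 km/h

a = μg = 0.56 × 9.8 = 5.488 m/s².
v²/(2a) = d ⇒ v = √(2 × 5.488 × 82) = √900.03 = 30.0005 m/s.
30.0005 m/s × 3.6 = 108.002 km/h.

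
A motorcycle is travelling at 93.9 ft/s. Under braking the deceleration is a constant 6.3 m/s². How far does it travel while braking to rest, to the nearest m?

Braking distance ≈ 65 m

93.9 ft/s × 0.3048 = 28.6207 m/s.
Braking distance = v²/(2a) = 28.6207² / (2 × 6.300) = 819.144 / 12.600 = 65.011 m.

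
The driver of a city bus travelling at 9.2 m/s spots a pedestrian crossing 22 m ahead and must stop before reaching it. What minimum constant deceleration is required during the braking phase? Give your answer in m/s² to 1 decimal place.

Required deceleration ≈ 1.9 m/s²

v² = 2a·d ⇒ a = v²/(2d) = 9.2000² / (2 × 22.000) = 84.640 / 44.000 = 1.9236 m/s².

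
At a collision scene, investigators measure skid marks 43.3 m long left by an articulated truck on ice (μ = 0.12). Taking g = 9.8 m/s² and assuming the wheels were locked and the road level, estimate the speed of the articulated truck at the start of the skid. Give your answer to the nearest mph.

Initial speed ≈ 23 mph

Deceleration a = μg = 0.12 × 9.8 = 1.176 m/s².
v = √(2a·d) = √(2 × 1.176 × 43.3) = √101.842 = 10.0917 m/s.
= 10.0917 ÷ 0.44704 = 22.574 mph.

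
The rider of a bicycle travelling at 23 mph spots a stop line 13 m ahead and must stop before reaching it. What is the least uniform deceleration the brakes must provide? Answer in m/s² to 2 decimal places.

Required deceleration ≈ 4.07 m/s²

23 mph × 0.44704 = 10.2819 m/s.
v² = 2a·d ⇒ a = v²/(2d) = 10.2819² / (2 × 13.000) = 105.717 / 26.000 = 4.0660 m/s².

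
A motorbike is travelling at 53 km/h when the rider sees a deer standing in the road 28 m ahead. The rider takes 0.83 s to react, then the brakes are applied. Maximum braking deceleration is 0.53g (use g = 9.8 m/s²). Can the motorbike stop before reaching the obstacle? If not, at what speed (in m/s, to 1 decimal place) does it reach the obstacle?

No — it strikes the obstacle at 7.3 m/s

53 km/h ÷ 3.6 = 14.7222 m/s.
a = 0.53 × 9.8 = 5.194 m/s².
Reaction distance = 14.7222 × 0.83 = 12.219 m.
Braking distance needed to stop: v²/(2a) = 216.743 / 10.388 = 20.865 m, so total needed = 12.219 + 20.865 = 33.084 m > 28 m — it cannot stop.
Distance remaining when braking begins: 28 − 12.219 = 15.781 m.
v² = v₀² − 2a·d = 216.743 − 2 × 5.194 × 15.781 = 52.810 m²/s².
v = √52.810 = 7.267 m/s.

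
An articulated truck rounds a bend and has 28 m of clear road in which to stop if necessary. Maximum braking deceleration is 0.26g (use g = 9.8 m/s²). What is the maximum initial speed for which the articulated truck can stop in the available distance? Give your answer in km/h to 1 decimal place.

a = 0.26 × 9.8 = 2.548 m/s².
v²/(2a) = d ⇒ v = √(2 × 2.548 × 28) = √142.69 = 11.9453 m/s.
11.9453 m/s × 3.6 = 43.003 km/h.

Maximum speed ≈ 43.0 km/h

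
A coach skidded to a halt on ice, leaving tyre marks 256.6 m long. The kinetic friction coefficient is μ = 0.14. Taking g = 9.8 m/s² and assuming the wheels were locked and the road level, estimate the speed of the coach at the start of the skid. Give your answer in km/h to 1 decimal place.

Deceleration a = μg = 0.14 × 9.8 = 1.372 m/s².
v = √(2a·d) = √(2 × 1.372 × 256.6) = √704.110 = 26.5351 m/s.
= 26.5351 × 3.6 = 95.526 km/h.

Initial speed ≈ 95.5 km/h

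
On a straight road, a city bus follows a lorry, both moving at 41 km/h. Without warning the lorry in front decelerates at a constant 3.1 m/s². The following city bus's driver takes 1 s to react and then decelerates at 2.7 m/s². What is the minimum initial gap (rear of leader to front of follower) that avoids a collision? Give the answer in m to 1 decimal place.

Minimum gap ≈ 14.5 m

41 km/h ÷ 3.6 = 11.3889 m/s.
Leader travels v²/(2a_L) = 129.707 / 6.200 = 20.920 m before stopping.
Follower covers v·t_r = 11.3889 × 1 = 11.389 m while reacting, then v²/(2a_F) = 129.707 / 5.400 = 24.020 m while braking, for a total of 11.389 + 24.020 = 35.409 m.
Since a_F ≤ a_L and the follower starts braking later, the follower is never slower than the leader, so the closest approach is when both have stopped.
Minimum gap = 35.409 − 20.920 = 14.489 m.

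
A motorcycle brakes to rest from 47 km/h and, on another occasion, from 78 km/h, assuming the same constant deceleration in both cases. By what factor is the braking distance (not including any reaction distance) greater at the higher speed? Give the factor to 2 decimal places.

Braking distance d = v²/(2a), so with a fixed, d ∝ v².
Factor = (78/47)² = 1.6596² = 2.7543.

Factor ≈ 2.75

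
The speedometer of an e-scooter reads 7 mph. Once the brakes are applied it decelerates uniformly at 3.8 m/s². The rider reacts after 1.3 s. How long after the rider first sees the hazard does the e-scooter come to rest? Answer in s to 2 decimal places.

7 mph × 0.44704 = 3.1293 m/s.
Braking time = v/a = 3.1293 / 3.800 = 0.824 s.
Total = 1.3 + 0.824 = 2.124 s.

Total time ≈ 2.12 s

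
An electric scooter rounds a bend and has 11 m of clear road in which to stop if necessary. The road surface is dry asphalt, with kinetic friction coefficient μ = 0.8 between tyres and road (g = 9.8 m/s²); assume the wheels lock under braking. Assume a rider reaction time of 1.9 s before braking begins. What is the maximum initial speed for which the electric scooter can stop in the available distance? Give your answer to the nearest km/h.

Maximum speed ≈ 18 km/h

a = μg = 0.8 × 9.8 = 7.840 m/s².
Stopping distance: v·t_r + v²/(2a) = 11 with t_r = 1.9 s and a = 7.840 m/s².
So v² + 29.792 v − 172.48 = 0.
Positive root: v = −a·t_r + √((a·t_r)² + 2a·d) = −14.896 + √(221.891 + 172.48) = 4.9628 m/s.
4.9628 m/s × 3.6 = 17.866 km/h.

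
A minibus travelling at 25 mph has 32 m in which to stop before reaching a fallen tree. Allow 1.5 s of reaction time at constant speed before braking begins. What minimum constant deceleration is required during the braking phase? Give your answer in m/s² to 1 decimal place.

Required deceleration ≈ 4.1 m/s²

25 mph × 0.44704 = 11.1760 m/s.
Distance covered during reaction = 11.1760 × 1.5 = 16.764 m.
Distance available for braking: 32 − 16.764 = 15.236 m.
v² = 2a·d ⇒ a = v²/(2d) = 11.1760² / (2 × 15.236) = 124.903 / 30.472 = 4.0989 m/s².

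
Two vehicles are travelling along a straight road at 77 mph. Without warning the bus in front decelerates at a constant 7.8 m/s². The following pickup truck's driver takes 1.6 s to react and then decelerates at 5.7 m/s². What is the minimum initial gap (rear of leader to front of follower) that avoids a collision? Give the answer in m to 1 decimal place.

Minimum gap ≈ 83.1 m

77 mph × 0.44704 = 34.4221 m/s.
Leader travels v²/(2a_L) = 1184.881 / 15.600 = 75.954 m before stopping.
Follower covers v·t_r = 34.4221 × 1.6 = 55.075 m while reacting, then v²/(2a_F) = 1184.881 / 11.400 = 103.937 m while braking, for a total of 55.075 + 103.937 = 159.012 m.
Since a_F ≤ a_L and the follower starts braking later, the follower is never slower than the leader, so the closest approach is when both have stopped.
Minimum gap = 159.012 − 75.954 = 83.058 m.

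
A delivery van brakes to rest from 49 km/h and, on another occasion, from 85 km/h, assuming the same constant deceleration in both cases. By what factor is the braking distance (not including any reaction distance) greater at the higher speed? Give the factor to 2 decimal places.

Braking distance d = v²/(2a), so with a fixed, d ∝ v².
Factor = (85/49)² = 1.7347² = 3.0092.

Factor ≈ 3.01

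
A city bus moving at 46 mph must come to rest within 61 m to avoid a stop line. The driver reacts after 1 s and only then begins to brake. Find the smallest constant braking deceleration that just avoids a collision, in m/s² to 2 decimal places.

Required deceleration ≈ 5.23 m/s²

46 mph × 0.44704 = 20.5638 m/s.
Distance covered during reaction = 20.5638 × 1 = 20.564 m.
Distance available for braking: 61 − 20.564 = 40.436 m.
v² = 2a·d ⇒ a = v²/(2d) = 20.5638² / (2 × 40.436) = 422.870 / 80.872 = 5.2289 m/s².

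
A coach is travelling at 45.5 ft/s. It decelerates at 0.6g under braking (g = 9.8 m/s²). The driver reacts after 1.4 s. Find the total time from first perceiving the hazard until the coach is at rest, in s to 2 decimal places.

45.5 ft/s × 0.3048 = 13.8684 m/s.
a = 0.6 × 9.8 = 5.880 m/s².
Braking time = v/a = 13.8684 / 5.880 = 2.359 s.
Total = 1.4 + 2.359 = 3.759 s.

Total time ≈ 3.76 s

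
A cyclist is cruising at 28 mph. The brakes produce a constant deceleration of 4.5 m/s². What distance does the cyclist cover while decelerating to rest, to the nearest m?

28 mph × 0.44704 = 12.5171 m/s.
Braking distance = v²/(2a) = 12.5171² / (2 × 4.500) = 156.678 / 9.000 = 17.409 m.

Braking distance ≈ 17 m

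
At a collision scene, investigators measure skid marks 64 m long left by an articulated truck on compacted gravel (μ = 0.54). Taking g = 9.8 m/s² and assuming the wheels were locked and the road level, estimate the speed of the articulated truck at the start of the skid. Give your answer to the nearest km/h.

Deceleration a = μg = 0.54 × 9.8 = 5.292 m/s².
v = √(2a·d) = √(2 × 5.292 × 64) = √677.376 = 26.0264 m/s.
= 26.0264 × 3.6 = 93.695 km/h.

Initial speed ≈ 94 km/h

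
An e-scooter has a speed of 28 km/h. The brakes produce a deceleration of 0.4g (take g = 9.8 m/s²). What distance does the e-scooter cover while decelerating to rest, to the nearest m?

28 km/h ÷ 3.6 = 7.7778 m/s.
a = 0.4 × 9.8 = 3.920 m/s².
Braking distance = v²/(2a) = 7.7778² / (2 × 3.920) = 60.494 / 7.840 = 7.716 m.

Braking distance ≈ 8 m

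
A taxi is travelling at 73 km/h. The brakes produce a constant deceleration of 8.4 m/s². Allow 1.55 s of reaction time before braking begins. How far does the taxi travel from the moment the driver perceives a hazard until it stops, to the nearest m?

Total stopping distance ≈ 56 m

73 km/h ÷ 3.6 = 20.2778 m/s.
Reaction distance = v·t_r = 20.2778 × 1.55 = 31.431 m.
Braking distance = v²/(2a) = 20.2778² / (2 × 8.400) = 411.189 / 16.800 = 24.476 m.
Total = 31.431 + 24.476 = 55.907 m.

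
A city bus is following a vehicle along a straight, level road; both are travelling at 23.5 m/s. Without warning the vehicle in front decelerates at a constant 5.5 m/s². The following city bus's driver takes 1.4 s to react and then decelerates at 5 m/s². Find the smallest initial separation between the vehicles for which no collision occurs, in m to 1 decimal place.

Leader travels v²/(2a_L) = 552.250 / 11.000 = 50.205 m before stopping.
Follower covers v·t_r = 23.5000 × 1.4 = 32.900 m while reacting, then v²/(2a_F) = 552.250 / 10.000 = 55.225 m while braking, for a total of 32.900 + 55.225 = 88.125 m.
Since a_F ≤ a_L and the follower starts braking later, the follower is never slower than the leader, so the closest approach is when both have stopped.
Minimum gap = 88.125 − 50.205 = 37.920 m.

Minimum gap ≈ 37.9 m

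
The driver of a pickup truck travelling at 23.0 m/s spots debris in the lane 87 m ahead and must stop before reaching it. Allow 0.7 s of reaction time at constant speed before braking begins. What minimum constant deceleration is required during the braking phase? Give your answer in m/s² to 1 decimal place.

Distance covered during reaction = 23.0000 × 0.7 = 16.100 m.
Distance available for braking: 87 − 16.100 = 70.900 m.
v² = 2a·d ⇒ a = v²/(2d) = 23.0000² / (2 × 70.900) = 529.000 / 141.800 = 3.7306 m/s².

Required deceleration ≈ 3.7 m/s²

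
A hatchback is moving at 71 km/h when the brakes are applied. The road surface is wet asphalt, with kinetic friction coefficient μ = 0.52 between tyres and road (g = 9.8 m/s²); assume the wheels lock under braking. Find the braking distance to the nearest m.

Braking distance ≈ 38 m

71 km/h ÷ 3.6 = 19.7222 m/s.
a = μg = 0.52 × 9.8 = 5.096 m/s².
Braking distance = v²/(2a) = 19.7222² / (2 × 5.096) = 388.965 / 10.192 = 38.164 m.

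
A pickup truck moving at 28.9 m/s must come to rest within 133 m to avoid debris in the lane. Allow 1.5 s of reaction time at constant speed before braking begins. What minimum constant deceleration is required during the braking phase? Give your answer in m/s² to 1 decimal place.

Distance covered during reaction = 28.9000 × 1.5 = 43.350 m.
Distance available for braking: 133 − 43.350 = 89.650 m.
v² = 2a·d ⇒ a = v²/(2d) = 28.9000² / (2 × 89.650) = 835.210 / 179.300 = 4.6582 m/s².

Required deceleration ≈ 4.7 m/s²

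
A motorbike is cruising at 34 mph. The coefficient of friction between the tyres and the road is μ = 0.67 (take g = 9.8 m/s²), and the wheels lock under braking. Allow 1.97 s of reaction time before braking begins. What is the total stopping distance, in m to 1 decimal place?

Total stopping distance ≈ 47.5 m

34 mph × 0.44704 = 15.1994 m/s.
a = μg = 0.67 × 9.8 = 6.566 m/s².
Reaction distance = v·t_r = 15.1994 × 1.97 = 29.943 m.
Braking distance = v²/(2a) = 15.1994² / (2 × 6.566) = 231.022 / 13.132 = 17.592 m.
Total = 29.943 + 17.592 = 47.535 m.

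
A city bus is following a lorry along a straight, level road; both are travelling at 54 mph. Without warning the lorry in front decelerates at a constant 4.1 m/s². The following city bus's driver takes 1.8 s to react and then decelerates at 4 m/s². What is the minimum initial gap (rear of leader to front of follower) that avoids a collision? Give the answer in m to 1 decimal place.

Minimum gap ≈ 45.2 m

54 mph × 0.44704 = 24.1402 m/s.
Leader travels v²/(2a_L) = 582.749 / 8.200 = 71.067 m before stopping.
Follower covers v·t_r = 24.1402 × 1.8 = 43.452 m while reacting, then v²/(2a_F) = 582.749 / 8.000 = 72.844 m while braking, for a total of 43.452 + 72.844 = 116.296 m.
Since a_F ≤ a_L and the follower starts braking later, the follower is never slower than the leader, so the closest approach is when both have stopped.
Minimum gap = 116.296 − 71.067 = 45.229 m.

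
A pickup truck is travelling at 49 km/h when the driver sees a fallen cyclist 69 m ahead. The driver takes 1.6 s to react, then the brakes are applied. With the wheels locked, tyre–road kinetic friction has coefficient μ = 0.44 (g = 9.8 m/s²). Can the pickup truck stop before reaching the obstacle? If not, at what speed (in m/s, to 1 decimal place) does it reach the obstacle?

Yes — it stops about 25.7 m short of the obstacle, so it never reaches it

49 km/h ÷ 3.6 = 13.6111 m/s.
a = μg = 0.44 × 9.8 = 4.312 m/s².
Reaction distance = 13.6111 × 1.6 = 21.778 m.
Braking distance = v²/(2a) = 185.262 / 8.624 = 21.482 m.
Total stopping distance = 21.778 + 21.482 = 43.260 m, vs 69 m available — it stops with 69 − 43.260 = 25.740 m to spare.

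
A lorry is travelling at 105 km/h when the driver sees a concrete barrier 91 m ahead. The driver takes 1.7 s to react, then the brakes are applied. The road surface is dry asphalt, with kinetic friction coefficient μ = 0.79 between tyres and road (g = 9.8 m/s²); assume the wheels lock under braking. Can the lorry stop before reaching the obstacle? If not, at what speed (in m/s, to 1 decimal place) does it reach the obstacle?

No — it strikes the obstacle at 14.5 m/s

105 km/h ÷ 3.6 = 29.1667 m/s.
a = μg = 0.79 × 9.8 = 7.742 m/s².
Reaction distance = 29.1667 × 1.7 = 49.583 m.
Braking distance needed to stop: v²/(2a) = 850.696 / 15.484 = 54.940 m, so total needed = 49.583 + 54.940 = 104.523 m > 91 m — it cannot stop.
Distance remaining when braking begins: 91 − 49.583 = 41.417 m.
v² = v₀² − 2a·d = 850.696 − 2 × 7.742 × 41.417 = 209.395 m²/s².
v = √209.395 = 14.470 m/s.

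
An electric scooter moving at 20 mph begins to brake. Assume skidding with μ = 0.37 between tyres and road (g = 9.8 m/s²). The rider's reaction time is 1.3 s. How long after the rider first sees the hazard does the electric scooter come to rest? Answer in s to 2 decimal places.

Total time ≈ 3.77 s

20 mph × 0.44704 = 8.9408 m/s.
a = μg = 0.37 × 9.8 = 3.626 m/s².
Braking time = v/a = 8.9408 / 3.626 = 2.466 s.
Total = 1.3 + 2.466 = 3.766 s.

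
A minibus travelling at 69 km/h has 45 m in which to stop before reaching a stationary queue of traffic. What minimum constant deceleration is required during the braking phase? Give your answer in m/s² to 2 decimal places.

Required deceleration ≈ 4.08 m/s²

69 km/h ÷ 3.6 = 19.1667 m/s.
v² = 2a·d ⇒ a = v²/(2d) = 19.1667² / (2 × 45.000) = 367.362 / 90.000 = 4.0818 m/s².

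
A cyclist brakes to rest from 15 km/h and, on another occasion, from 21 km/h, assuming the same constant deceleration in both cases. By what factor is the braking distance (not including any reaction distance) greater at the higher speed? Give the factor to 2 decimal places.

Braking distance d = v²/(2a), so with a fixed, d ∝ v².
Factor = (21/15)² = 1.4000² = 1.9600.

Factor ≈ 1.96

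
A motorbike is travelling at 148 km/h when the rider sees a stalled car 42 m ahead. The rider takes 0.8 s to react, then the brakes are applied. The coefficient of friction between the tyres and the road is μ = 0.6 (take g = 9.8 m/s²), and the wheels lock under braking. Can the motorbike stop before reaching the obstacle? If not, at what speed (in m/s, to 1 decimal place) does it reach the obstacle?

No — it strikes the obstacle at 39.8 m/s

148 km/h ÷ 3.6 = 41.1111 m/s.
a = μg = 0.6 × 9.8 = 5.880 m/s².
Reaction distance = 41.1111 × 0.8 = 32.889 m.
Braking distance needed to stop: v²/(2a) = 1690.123 / 11.760 = 143.718 m, so total needed = 32.889 + 143.718 = 176.607 m > 42 m — it cannot stop.
Distance remaining when braking begins: 42 − 32.889 = 9.111 m.
v² = v₀² − 2a·d = 1690.123 − 2 × 5.880 × 9.111 = 1582.978 m²/s².
v = √1582.978 = 39.787 m/s.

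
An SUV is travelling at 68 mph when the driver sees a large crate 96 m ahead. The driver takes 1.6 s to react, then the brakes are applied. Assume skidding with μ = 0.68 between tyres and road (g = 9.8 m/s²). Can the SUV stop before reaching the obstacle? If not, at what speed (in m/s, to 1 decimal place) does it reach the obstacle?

68 mph × 0.44704 = 30.3987 m/s.
a = μg = 0.68 × 9.8 = 6.664 m/s².
Reaction distance = 30.3987 × 1.6 = 48.638 m.
Braking distance needed to stop: v²/(2a) = 924.081 / 13.328 = 69.334 m, so total needed = 48.638 + 69.334 = 117.972 m > 96 m — it cannot stop.
Distance remaining when braking begins: 96 − 48.638 = 47.362 m.
v² = v₀² − 2a·d = 924.081 − 2 × 6.664 × 47.362 = 292.840 m²/s².
v = √292.840 = 17.113 m/s.

No — it strikes the obstacle at 17.1 m/s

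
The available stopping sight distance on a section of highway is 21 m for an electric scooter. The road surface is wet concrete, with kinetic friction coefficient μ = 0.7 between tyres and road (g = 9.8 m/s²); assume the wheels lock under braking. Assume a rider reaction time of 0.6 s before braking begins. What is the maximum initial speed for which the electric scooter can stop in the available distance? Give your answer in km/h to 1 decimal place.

a = μg = 0.7 × 9.8 = 6.860 m/s².
Stopping distance: v·t_r + v²/(2a) = 21 with t_r = 0.6 s and a = 6.860 m/s².
So v² + 8.232 v − 288.12 = 0.
Positive root: v = −a·t_r + √((a·t_r)² + 2a·d) = −4.116 + √(16.941 + 288.12) = 13.3500 m/s.
13.3500 m/s × 3.6 = 48.060 km/h.

Maximum speed ≈ 48.1 km/h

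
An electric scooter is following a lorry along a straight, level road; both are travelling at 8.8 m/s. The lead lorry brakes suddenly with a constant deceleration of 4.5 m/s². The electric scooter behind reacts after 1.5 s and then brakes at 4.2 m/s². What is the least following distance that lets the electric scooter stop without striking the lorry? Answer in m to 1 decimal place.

Minimum gap ≈ 13.8 m

Leader travels v²/(2a_L) = 77.440 / 9.000 = 8.604 m before stopping.
Follower covers v·t_r = 8.8000 × 1.5 = 13.200 m while reacting, then v²/(2a_F) = 77.440 / 8.400 = 9.219 m while braking, for a total of 13.200 + 9.219 = 22.419 m.
Since a_F ≤ a_L and the follower starts braking later, the follower is never slower than the leader, so the closest approach is when both have stopped.
Minimum gap = 22.419 − 8.604 = 13.815 m.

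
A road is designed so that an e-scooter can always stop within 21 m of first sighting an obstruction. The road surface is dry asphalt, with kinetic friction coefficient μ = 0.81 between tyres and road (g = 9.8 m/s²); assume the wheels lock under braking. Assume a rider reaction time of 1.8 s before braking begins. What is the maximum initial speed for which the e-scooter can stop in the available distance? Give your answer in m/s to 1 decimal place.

a = μg = 0.81 × 9.8 = 7.938 m/s².
Stopping distance: v·t_r + v²/(2a) = 21 with t_r = 1.8 s and a = 7.938 m/s².
So v² + 28.577 v − 333.40 = 0.
Positive root: v = −a·t_r + √((a·t_r)² + 2a·d) = −14.288 + √(204.147 + 333.40) = 8.8971 m/s.

Maximum speed ≈ 8.9 m/s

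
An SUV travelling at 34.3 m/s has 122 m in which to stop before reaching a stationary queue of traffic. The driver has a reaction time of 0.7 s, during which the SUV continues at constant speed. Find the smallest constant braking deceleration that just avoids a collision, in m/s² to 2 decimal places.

Required deceleration ≈ 6.00 m/s²

Distance covered during reaction = 34.3000 × 0.7 = 24.010 m.
Distance available for braking: 122 − 24.010 = 97.990 m.
v² = 2a·d ⇒ a = v²/(2d) = 34.3000² / (2 × 97.990) = 1176.490 / 195.980 = 6.0031 m/s².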